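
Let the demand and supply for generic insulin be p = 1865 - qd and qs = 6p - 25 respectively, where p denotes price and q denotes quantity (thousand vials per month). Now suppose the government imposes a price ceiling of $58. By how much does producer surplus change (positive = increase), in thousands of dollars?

Rearranging demand gives qd = 1865 - p. Setting quantity demanded equal to quantity supplied, 1865 - p = 6p - 25, gives p* = 270 and q* = 1595.
Because the ceiling (58) lies below the market-clearing price, it is binding.
At p = 58: qd = 1865 - 58 = 1807 and qs = 6·58 - 25 = 323.
Producer surplus without the control is ½ · (270 - 25/6) · 1595 = 2544025/12.
With the ceiling, producers sell 323 units at 58, so PS = ½ · (58 - 25/6) · 323 = 104329/12.
Change in producer surplus = 104329/12 - 2544025/12 = -203308.

-203308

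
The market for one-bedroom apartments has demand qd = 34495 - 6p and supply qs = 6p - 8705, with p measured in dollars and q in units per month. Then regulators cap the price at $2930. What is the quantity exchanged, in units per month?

8875

Without the control the market clears where 34495 - 6p = 6p - 8705, i.e. p* = 3600 and q* = 12895.
The ceiling of 2930 is below the equilibrium price 3600, so it binds.
At p = 2930: qd = 34495 - 6·2930 = 16915 and qs = 6·2930 - 8705 = 8875.
The quantity actually transacted is the short side, supply: 8875.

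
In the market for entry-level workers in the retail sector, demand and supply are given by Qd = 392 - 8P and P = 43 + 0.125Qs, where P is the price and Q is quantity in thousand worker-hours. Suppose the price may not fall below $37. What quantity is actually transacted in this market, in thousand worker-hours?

24

Rearranging supply gives Qs = 8P - 344. Equilibrium: 392 - 8P = 8P - 344, so 736 = 16P and P* = 46, Q* = 24.
The floor of 37 is below the equilibrium price 46, so it is not binding; the market clears at P* = 46, Q* = 24.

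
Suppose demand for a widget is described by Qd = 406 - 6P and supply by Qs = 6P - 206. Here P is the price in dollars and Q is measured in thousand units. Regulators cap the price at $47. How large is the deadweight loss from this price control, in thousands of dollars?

In a free market, 406 - 6P = 6P - 206 gives the equilibrium P* = 51, Q* = 100.
Because the ceiling (47) lies below the market-clearing price, it is binding.
At P = 47: Qd = 406 - 6·47 = 124 and Qs = 6·47 - 206 = 76.
Quantity traded falls to 76. At Q = 76 the demand price is (406 - 76)/6 = 55 and the supply price is (206 + 76)/6 = 47.
Deadweight loss = ½ · (55 - 47) · (100 - 76) = ½ · 8 · 24 = 96.

96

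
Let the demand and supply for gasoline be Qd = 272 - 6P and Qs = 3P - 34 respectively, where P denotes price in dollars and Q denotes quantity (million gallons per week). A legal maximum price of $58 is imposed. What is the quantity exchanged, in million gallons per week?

Without the control the market clears where 272 - 6P = 3P - 34, i.e. P* = 34 and Q* = 68.
Since 58 is above P* = 34, the ceiling does not bind and the free-market outcome prevails.

68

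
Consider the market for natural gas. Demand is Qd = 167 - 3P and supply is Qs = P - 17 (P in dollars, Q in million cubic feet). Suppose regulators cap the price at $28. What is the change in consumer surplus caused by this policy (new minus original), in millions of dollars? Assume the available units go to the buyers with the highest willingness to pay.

Setting quantity demanded equal to quantity supplied, 167 - 3P = P - 17, gives P* = 46 and Q* = 29.
The ceiling of 28 is below the equilibrium price 46, so it binds.
At P = 28: Qd = 167 - 3·28 = 83 and Qs = 28 - 17 = 11.
Consumer surplus without the control is ½ · (167/3 - 46) · 29 = 841/6.
With the ceiling, 11 units are sold at 28 (assume they go to the highest-value buyers). The demand price at Q = 11 is 52, so CS = ½ · [(167/3 - 28) + (52 - 28)] · 11 = 1705/6.
Change in consumer surplus = 1705/6 - 841/6 = 144.

144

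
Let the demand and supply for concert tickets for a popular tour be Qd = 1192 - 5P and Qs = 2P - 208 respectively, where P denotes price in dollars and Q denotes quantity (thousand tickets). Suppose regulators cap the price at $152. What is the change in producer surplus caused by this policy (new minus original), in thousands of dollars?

Without the control the market clears where 1192 - 5P = 2P - 208, i.e. P* = 200 and Q* = 192.
The ceiling of 152 is below the equilibrium price 200, so it binds.
At P = 152: Qd = 1192 - 5·152 = 432 and Qs = 2·152 - 208 = 96.
Producer surplus without the control is ½ · (200 - 104) · 192 = 9216.
With the ceiling, producers sell 96 units at 152, so PS = ½ · (152 - 104) · 96 = 2304.
Change in producer surplus = 2304 - 9216 = -6912.

-6912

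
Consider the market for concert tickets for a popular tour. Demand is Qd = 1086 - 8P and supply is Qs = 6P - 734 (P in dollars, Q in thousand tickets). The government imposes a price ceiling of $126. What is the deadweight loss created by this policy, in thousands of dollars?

In a free market, 1086 - 8P = 6P - 734 gives the equilibrium P* = 130, Q* = 46.
Since 126 < 130, the ceiling is binding.
At P = 126: Qd = 1086 - 8·126 = 78 and Qs = 6·126 - 734 = 22.
Quantity traded falls to 22. At Q = 22 the demand price is (1086 - 22)/8 = 133 and the supply price is (734 + 22)/6 = 126.
Deadweight loss = ½ · (133 - 126) · (46 - 22) = ½ · 7 · 24 = 84.

84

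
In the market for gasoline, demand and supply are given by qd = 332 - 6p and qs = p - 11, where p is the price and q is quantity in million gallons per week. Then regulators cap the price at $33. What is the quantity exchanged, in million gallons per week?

Equilibrium: 332 - 6p = p - 11, so 343 = 7p and p* = 49, q* = 38.
The ceiling of 33 is below the equilibrium price 49, so it binds.
At p = 33: qd = 332 - 6·33 = 134 and qs = 33 - 11 = 22.
The quantity actually transacted is the short side, supply: 22.

22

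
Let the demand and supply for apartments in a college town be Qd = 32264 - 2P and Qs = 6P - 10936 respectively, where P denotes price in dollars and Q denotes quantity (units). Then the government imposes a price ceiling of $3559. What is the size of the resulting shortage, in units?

14728

In a free market, 32264 - 2P = 6P - 10936 gives the equilibrium P* = 5400, Q* = 21464.
The ceiling of 3559 is below the equilibrium price 5400, so it binds.
At P = 3559: Qd = 32264 - 2·3559 = 25146 and Qs = 6·3559 - 10936 = 10418.
Shortage = Qd - Qs = 25146 - 10418 = 14728.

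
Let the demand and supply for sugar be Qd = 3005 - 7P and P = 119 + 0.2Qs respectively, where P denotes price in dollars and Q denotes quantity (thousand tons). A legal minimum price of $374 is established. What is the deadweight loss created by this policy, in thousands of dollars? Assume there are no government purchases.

45998.4

Rearranging supply gives Qs = 5P - 595. Setting quantity demanded equal to quantity supplied, 3005 - 7P = 5P - 595, gives P* = 300 and Q* = 905.
Because the floor (374) lies above the market-clearing price, it is binding.
At P = 374: Qd = 3005 - 7·374 = 387 and Qs = 5·374 - 595 = 1275.
Quantity traded falls to 387. At Q = 387 the demand price is (3005 - 387)/7 = 374 and the supply price is (595 + 387)/5 = 196.4.
Deadweight loss = ½ · (374 - 196.4) · (905 - 387) = ½ · 177.6 · 518 = 45998.4.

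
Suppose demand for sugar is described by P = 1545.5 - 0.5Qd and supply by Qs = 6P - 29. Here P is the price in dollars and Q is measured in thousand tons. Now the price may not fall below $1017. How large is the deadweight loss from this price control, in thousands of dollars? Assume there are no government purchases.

Rearranging demand gives Qd = 3091 - 2P. Setting quantity demanded equal to quantity supplied, 3091 - 2P = 6P - 29, gives P* = 390 and Q* = 2311.
Because the floor (1017) lies above the market-clearing price, it is binding.
At P = 1017: Qd = 3091 - 2·1017 = 1057 and Qs = 6·1017 - 29 = 6073.
Quantity traded falls to 1057. At Q = 1057 the demand price is (3091 - 1057)/2 = 1017 and the supply price is (29 + 1057)/6 = 181.
Deadweight loss = ½ · (1017 - 181) · (2311 - 1057) = ½ · 836 · 1254 = 524172.

524172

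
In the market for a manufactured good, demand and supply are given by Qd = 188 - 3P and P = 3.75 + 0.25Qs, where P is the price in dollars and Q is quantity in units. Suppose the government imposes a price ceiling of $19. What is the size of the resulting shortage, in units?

Rearranging supply gives Qs = 4P - 15. Equilibrium: 188 - 3P = 4P - 15, so 203 = 7P and P* = 29, Q* = 101.
The ceiling of 19 is below the equilibrium price 29, so it binds.
At P = 19: Qd = 188 - 3·19 = 131 and Qs = 4·19 - 15 = 61.
Shortage = Qd - Qs = 131 - 61 = 70.

70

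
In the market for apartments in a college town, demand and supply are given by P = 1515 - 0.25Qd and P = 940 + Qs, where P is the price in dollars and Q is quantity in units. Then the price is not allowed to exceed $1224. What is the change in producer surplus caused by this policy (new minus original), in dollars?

Rearranging demand gives Qd = 6060 - 4P; rearranging supply gives Qs = P - 940. Equilibrium: 6060 - 4P = P - 940, so 7000 = 5P and P* = 1400, Q* = 460.
Because the ceiling (1224) lies below the market-clearing price, it is binding.
At P = 1224: Qd = 6060 - 4·1224 = 1164 and Qs = 1224 - 940 = 284.
Producer surplus without the control is ½ · (1400 - 940) · 460 = 105800.
With the ceiling, producers sell 284 units at 1224, so PS = ½ · (1224 - 940) · 284 = 40328.
Change in producer surplus = 40328 - 105800 = -65472.

-65472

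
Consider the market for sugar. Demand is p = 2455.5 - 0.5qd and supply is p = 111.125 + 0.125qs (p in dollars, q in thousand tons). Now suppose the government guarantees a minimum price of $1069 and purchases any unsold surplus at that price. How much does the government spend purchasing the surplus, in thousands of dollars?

5227410

Rearranging demand gives qd = 4911 - 2p; rearranging supply gives qs = 8p - 889. In a free market, 4911 - 2p = 8p - 889 gives the equilibrium p* = 580, q* = 3751.
Because the floor (1069) lies above the market-clearing price, it is binding.
At p = 1069: qd = 4911 - 2·1069 = 2773 and qs = 8·1069 - 889 = 7663.
Surplus = qs - qd = 4890.
Government expenditure = surplus × support price = 4890 × 1069 = 5227410.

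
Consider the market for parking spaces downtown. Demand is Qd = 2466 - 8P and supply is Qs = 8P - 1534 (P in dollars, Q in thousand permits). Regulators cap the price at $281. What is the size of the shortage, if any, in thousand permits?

Without the control the market clears where 2466 - 8P = 8P - 1534, i.e. P* = 250 and Q* = 466.
The ceiling of 281 is above the equilibrium price 250, so it is not binding; the market clears at P* = 250, Q* = 466.
Since the control does not bind, there is no shortage.

0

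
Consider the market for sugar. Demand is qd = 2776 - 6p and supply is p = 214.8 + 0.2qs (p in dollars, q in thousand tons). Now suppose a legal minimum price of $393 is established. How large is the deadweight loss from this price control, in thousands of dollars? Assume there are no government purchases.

Rearranging supply gives qs = 5p - 1074. Equilibrium: 2776 - 6p = 5p - 1074, so 3850 = 11p and p* = 350, q* = 676.
The floor of 393 is above the equilibrium price 350, so it binds.
At p = 393: qd = 2776 - 6·393 = 418 and qs = 5·393 - 1074 = 891.
Quantity traded falls to 418. At q = 418 the demand price is (2776 - 418)/6 = 393 and the supply price is (1074 + 418)/5 = 298.4.
Deadweight loss = ½ · (393 - 298.4) · (676 - 418) = ½ · 94.6 · 258 = 12203.4.

12203.4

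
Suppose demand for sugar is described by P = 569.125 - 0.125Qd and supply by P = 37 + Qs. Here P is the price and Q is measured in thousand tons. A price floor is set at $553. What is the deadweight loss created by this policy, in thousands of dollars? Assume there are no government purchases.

66564

Rearranging demand gives Qd = 4553 - 8P; rearranging supply gives Qs = P - 37. Without the control the market clears where 4553 - 8P = P - 37, i.e. P* = 510 and Q* = 473.
Because the floor (553) lies above the market-clearing price, it is binding.
At P = 553: Qd = 4553 - 8·553 = 129 and Qs = 553 - 37 = 516.
Quantity traded falls to 129. At Q = 129 the demand price is (4553 - 129)/8 = 553 and the supply price is 37 + 129 = 166.
Deadweight loss = ½ · (553 - 166) · (473 - 129) = ½ · 387 · 344 = 66564.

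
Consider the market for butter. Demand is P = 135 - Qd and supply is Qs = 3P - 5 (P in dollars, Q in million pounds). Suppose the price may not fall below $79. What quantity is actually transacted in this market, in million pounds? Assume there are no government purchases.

Rearranging demand gives Qd = 135 - P. Equilibrium: 135 - P = 3P - 5, so 140 = 4P and P* = 35, Q* = 100.
The floor of 79 is above the equilibrium price 35, so it binds.
At P = 79: Qd = 135 - 79 = 56 and Qs = 3·79 - 5 = 232.
The quantity actually transacted is the short side, demand: 56.

56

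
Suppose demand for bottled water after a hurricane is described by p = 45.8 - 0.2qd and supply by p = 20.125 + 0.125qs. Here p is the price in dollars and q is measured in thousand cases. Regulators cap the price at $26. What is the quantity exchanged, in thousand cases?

47

Rearranging demand gives qd = 229 - 5p; rearranging supply gives qs = 8p - 161. In a free market, 229 - 5p = 8p - 161 gives the equilibrium p* = 30, q* = 79.
The ceiling of 26 is below the equilibrium price 30, so it binds.
At p = 26: qd = 229 - 5·26 = 99 and qs = 8·26 - 161 = 47.
The quantity actually transacted is the short side, supply: 47.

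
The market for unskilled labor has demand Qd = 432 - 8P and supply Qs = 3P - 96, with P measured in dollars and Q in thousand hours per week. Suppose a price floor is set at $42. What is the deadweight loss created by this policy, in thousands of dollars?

Equilibrium: 432 - 8P = 3P - 96, so 528 = 11P and P* = 48, Q* = 48.
Since 42 is below P* = 48, the floor does not bind and the free-market outcome prevails.
Since the control does not bind, no trades are prevented and deadweight loss is zero.

0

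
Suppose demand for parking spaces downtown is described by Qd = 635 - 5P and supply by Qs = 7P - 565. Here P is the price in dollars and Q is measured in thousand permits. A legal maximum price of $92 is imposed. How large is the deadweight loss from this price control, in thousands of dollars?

537.6

Without the control the market clears where 635 - 5P = 7P - 565, i.e. P* = 100 and Q* = 135.
Because the ceiling (92) lies below the market-clearing price, it is binding.
At P = 92: Qd = 635 - 5·92 = 175 and Qs = 7·92 - 565 = 79.
Quantity traded falls to 79. At Q = 79 the demand price is (635 - 79)/5 = 111.2 and the supply price is (565 + 79)/7 = 92.
Deadweight loss = ½ · (111.2 - 92) · (135 - 79) = ½ · 19.2 · 56 = 537.6.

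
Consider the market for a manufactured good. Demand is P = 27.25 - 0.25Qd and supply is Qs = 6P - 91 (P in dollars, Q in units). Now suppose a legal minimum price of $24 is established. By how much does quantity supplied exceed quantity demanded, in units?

40

Rearranging demand gives Qd = 109 - 4P. In a free market, 109 - 4P = 6P - 91 gives the equilibrium P* = 20, Q* = 29.
Since 24 > 20, the floor is binding.
At P = 24: Qd = 109 - 4·24 = 13 and Qs = 6·24 - 91 = 53.
Surplus = Qs - Qd = 53 - 13 = 40.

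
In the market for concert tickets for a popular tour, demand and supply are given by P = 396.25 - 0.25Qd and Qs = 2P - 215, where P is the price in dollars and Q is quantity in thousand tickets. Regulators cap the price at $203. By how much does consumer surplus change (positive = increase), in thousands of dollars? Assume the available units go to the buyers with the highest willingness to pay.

Rearranging demand gives Qd = 1585 - 4P. Setting quantity demanded equal to quantity supplied, 1585 - 4P = 2P - 215, gives P* = 300 and Q* = 385.
Since 203 < 300, the ceiling is binding.
At P = 203: Qd = 1585 - 4·203 = 773 and Qs = 2·203 - 215 = 191.
Consumer surplus without the control is ½ · (396.25 - 300) · 385 = 18528.125.
With the ceiling, 191 units are sold at 203 (assume they go to the highest-value buyers). The demand price at Q = 191 is 348.5, so CS = ½ · [(396.25 - 203) + (348.5 - 203)] · 191 = 32350.625.
Change in consumer surplus = 32350.625 - 18528.125 = 13822.5.

13822.5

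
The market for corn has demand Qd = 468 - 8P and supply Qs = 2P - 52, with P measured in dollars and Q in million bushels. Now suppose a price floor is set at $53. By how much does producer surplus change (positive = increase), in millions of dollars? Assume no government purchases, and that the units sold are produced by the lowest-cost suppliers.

28

Equilibrium: 468 - 8P = 2P - 52, so 520 = 10P and P* = 52, Q* = 52.
Since 53 > 52, the floor is binding.
At P = 53: Qd = 468 - 8·53 = 44 and Qs = 2·53 - 52 = 54.
Producer surplus without the control is ½ · (52 - 26) · 52 = 676.
With the floor, 44 units are sold at 53. The supply price at Q = 44 is 48, so PS = ½ · [(53 - 26) + (53 - 48)] · 44 = 704.
Change in producer surplus = 704 - 676 = 28.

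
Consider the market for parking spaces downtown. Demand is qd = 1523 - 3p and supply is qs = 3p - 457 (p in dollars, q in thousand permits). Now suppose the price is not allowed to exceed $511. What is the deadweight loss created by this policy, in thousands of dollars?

Setting quantity demanded equal to quantity supplied, 1523 - 3p = 3p - 457, gives p* = 330 and q* = 533.
The ceiling of 511 is above the equilibrium price 330, so it is not binding; the market clears at p* = 330, q* = 533.
Since the control does not bind, no trades are prevented and deadweight loss is zero.

0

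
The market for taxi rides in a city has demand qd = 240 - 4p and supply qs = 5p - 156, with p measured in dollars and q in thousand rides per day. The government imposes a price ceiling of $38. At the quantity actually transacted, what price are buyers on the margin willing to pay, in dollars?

51.5

Setting quantity demanded equal to quantity supplied, 240 - 4p = 5p - 156, gives p* = 44 and q* = 64.
Since 38 < 44, the ceiling is binding.
At p = 38: qd = 240 - 4·38 = 88 and qs = 5·38 - 156 = 34.
Only 34 units reach the market. On the demand curve, the marginal buyer's willingness to pay at q = 34 is (240 - 34)/4 = 51.5.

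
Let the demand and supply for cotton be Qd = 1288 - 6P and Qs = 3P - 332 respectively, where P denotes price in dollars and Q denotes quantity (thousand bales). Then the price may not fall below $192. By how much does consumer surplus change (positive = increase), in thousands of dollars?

Setting quantity demanded equal to quantity supplied, 1288 - 6P = 3P - 332, gives P* = 180 and Q* = 208.
Because the floor (192) lies above the market-clearing price, it is binding.
At P = 192: Qd = 1288 - 6·192 = 136 and Qs = 3·192 - 332 = 244.
Consumer surplus without the control is ½ · (644/3 - 180) · 208 = 10816/3.
With the floor, consumers buy 136 units at 192, so CS = ½ · (644/3 - 192) · 136 = 4624/3.
Change in consumer surplus = 4624/3 - 10816/3 = -2064.

-2064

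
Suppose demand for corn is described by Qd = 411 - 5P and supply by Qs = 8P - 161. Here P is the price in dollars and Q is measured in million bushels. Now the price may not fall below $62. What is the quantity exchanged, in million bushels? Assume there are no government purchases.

101

In a free market, 411 - 5P = 8P - 161 gives the equilibrium P* = 44, Q* = 191.
Because the floor (62) lies above the market-clearing price, it is binding.
At P = 62: Qd = 411 - 5·62 = 101 and Qs = 8·62 - 161 = 335.
The quantity actually transacted is the short side, demand: 101.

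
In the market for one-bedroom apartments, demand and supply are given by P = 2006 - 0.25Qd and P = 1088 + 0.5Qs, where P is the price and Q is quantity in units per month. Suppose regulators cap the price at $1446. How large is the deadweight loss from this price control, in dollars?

96774

Rearranging demand gives Qd = 8024 - 4P; rearranging supply gives Qs = 2P - 2176. In a free market, 8024 - 4P = 2P - 2176 gives the equilibrium P* = 1700, Q* = 1224.
The ceiling of 1446 is below the equilibrium price 1700, so it binds.
At P = 1446: Qd = 8024 - 4·1446 = 2240 and Qs = 2·1446 - 2176 = 716.
Quantity traded falls to 716. At Q = 716 the demand price is (8024 - 716)/4 = 1827 and the supply price is (2176 + 716)/2 = 1446.
Deadweight loss = ½ · (1827 - 1446) · (1224 - 716) = ½ · 381 · 508 = 96774.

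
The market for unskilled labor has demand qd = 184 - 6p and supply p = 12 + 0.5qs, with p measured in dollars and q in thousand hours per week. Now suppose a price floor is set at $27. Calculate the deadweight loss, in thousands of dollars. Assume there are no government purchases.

Rearranging supply gives qs = 2p - 24. Without the control the market clears where 184 - 6p = 2p - 24, i.e. p* = 26 and q* = 28.
The floor of 27 is above the equilibrium price 26, so it binds.
At p = 27: qd = 184 - 6·27 = 22 and qs = 2·27 - 24 = 30.
Quantity traded falls to 22. At q = 22 the demand price is (184 - 22)/6 = 27 and the supply price is (24 + 22)/2 = 23.
Deadweight loss = ½ · (27 - 23) · (28 - 22) = ½ · 4 · 6 = 12.

12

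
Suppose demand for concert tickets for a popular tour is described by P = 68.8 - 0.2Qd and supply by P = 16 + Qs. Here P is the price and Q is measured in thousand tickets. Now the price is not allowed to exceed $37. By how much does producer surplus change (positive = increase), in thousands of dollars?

Rearranging demand gives Qd = 344 - 5P; rearranging supply gives Qs = P - 16. Setting quantity demanded equal to quantity supplied, 344 - 5P = P - 16, gives P* = 60 and Q* = 44.
Since 37 < 60, the ceiling is binding.
At P = 37: Qd = 344 - 5·37 = 159 and Qs = 37 - 16 = 21.
Producer surplus without the control is ½ · (60 - 16) · 44 = 968.
With the ceiling, producers sell 21 units at 37, so PS = ½ · (37 - 16) · 21 = 220.5.
Change in producer surplus = 220.5 - 968 = -747.5.

-747.5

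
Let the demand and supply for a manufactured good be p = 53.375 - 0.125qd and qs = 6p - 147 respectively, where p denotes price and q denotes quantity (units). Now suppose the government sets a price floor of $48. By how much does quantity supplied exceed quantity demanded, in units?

98

Rearranging demand gives qd = 427 - 8p. Setting quantity demanded equal to quantity supplied, 427 - 8p = 6p - 147, gives p* = 41 and q* = 99.
Since 48 > 41, the floor is binding.
At p = 48: qd = 427 - 8·48 = 43 and qs = 6·48 - 147 = 141.
Surplus = qs - qd = 141 - 43 = 98.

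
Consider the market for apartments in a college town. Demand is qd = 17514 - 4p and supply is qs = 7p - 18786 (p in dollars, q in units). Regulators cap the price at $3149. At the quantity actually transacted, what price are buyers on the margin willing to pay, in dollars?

In a free market, 17514 - 4p = 7p - 18786 gives the equilibrium p* = 3300, q* = 4314.
Since 3149 < 3300, the ceiling is binding.
At p = 3149: qd = 17514 - 4·3149 = 4918 and qs = 7·3149 - 18786 = 3257.
Only 3257 units reach the market. On the demand curve, the marginal buyer's willingness to pay at q = 3257 is (17514 - 3257)/4 = 3564.25.

3564.25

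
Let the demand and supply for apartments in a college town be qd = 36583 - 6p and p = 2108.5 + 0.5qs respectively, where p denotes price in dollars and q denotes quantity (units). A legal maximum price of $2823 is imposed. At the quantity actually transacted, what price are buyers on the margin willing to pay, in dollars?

Rearranging supply gives qs = 2p - 4217. Setting quantity demanded equal to quantity supplied, 36583 - 6p = 2p - 4217, gives p* = 5100 and q* = 5983.
The ceiling of 2823 is below the equilibrium price 5100, so it binds.
At p = 2823: qd = 36583 - 6·2823 = 19645 and qs = 2·2823 - 4217 = 1429.
Only 1429 units reach the market. On the demand curve, the marginal buyer's willingness to pay at q = 1429 is (36583 - 1429)/6 = 5859.

5859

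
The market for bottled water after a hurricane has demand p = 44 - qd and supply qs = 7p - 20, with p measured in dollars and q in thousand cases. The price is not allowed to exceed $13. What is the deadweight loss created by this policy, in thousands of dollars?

0

Rearranging demand gives qd = 44 - p. Setting quantity demanded equal to quantity supplied, 44 - p = 7p - 20, gives p* = 8 and q* = 36.
Since 13 is above p* = 8, the ceiling does not bind and the free-market outcome prevails.
Since the control does not bind, no trades are prevented and deadweight loss is zero.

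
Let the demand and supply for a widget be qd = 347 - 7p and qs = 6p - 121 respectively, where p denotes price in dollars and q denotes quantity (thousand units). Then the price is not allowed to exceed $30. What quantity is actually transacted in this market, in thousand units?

Without the control the market clears where 347 - 7p = 6p - 121, i.e. p* = 36 and q* = 95.
Because the ceiling (30) lies below the market-clearing price, it is binding.
At p = 30: qd = 347 - 7·30 = 137 and qs = 6·30 - 121 = 59.
The quantity actually transacted is the short side, supply: 59.

59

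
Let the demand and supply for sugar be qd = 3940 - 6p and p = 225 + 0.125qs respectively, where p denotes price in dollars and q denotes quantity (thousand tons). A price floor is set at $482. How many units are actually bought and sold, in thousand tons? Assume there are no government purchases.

1048

Rearranging supply gives qs = 8p - 1800. In a free market, 3940 - 6p = 8p - 1800 gives the equilibrium p* = 410, q* = 1480.
Since 482 > 410, the floor is binding.
At p = 482: qd = 3940 - 6·482 = 1048 and qs = 8·482 - 1800 = 2056.
The quantity actually transacted is the short side, demand: 1048.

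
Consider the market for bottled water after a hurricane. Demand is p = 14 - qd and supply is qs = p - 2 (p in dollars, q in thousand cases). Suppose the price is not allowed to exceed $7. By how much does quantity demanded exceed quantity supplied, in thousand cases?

2

Rearranging demand gives qd = 14 - p. Equilibrium: 14 - p = p - 2, so 16 = 2p and p* = 8, q* = 6.
Because the ceiling (7) lies below the market-clearing price, it is binding.
At p = 7: qd = 14 - 7 = 7 and qs = 7 - 2 = 5.
Shortage = qd - qs = 7 - 5 = 2.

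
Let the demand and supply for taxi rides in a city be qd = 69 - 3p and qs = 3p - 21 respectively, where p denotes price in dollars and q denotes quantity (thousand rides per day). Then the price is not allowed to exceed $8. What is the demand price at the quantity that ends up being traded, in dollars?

Without the control the market clears where 69 - 3p = 3p - 21, i.e. p* = 15 and q* = 24.
Since 8 < 15, the ceiling is binding.
At p = 8: qd = 69 - 3·8 = 45 and qs = 3·8 - 21 = 3.
Only 3 units reach the market. On the demand curve, the marginal buyer's willingness to pay at q = 3 is (69 - 3)/3 = 22.

22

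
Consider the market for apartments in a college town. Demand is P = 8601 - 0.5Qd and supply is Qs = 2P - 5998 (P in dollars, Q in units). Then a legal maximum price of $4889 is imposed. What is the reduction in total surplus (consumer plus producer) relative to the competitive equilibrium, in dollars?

Rearranging demand gives Qd = 17202 - 2P. Equilibrium: 17202 - 2P = 2P - 5998, so 23200 = 4P and P* = 5800, Q* = 5602.
Because the ceiling (4889) lies below the market-clearing price, it is binding.
At P = 4889: Qd = 17202 - 2·4889 = 7424 and Qs = 2·4889 - 5998 = 3780.
Quantity traded falls to 3780. At Q = 3780 the demand price is (17202 - 3780)/2 = 6711 and the supply price is (5998 + 3780)/2 = 4889.
Deadweight loss = ½ · (6711 - 4889) · (5602 - 3780) = ½ · 1822 · 1822 = 1659842.

1659842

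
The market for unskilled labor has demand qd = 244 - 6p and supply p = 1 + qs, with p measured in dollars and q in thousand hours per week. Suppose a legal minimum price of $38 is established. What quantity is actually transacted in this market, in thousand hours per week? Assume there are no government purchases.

16

Rearranging supply gives qs = p - 1. Without the control the market clears where 244 - 6p = p - 1, i.e. p* = 35 and q* = 34.
The floor of 38 is above the equilibrium price 35, so it binds.
At p = 38: qd = 244 - 6·38 = 16 and qs = 38 - 1 = 37.
The quantity actually transacted is the short side, demand: 16.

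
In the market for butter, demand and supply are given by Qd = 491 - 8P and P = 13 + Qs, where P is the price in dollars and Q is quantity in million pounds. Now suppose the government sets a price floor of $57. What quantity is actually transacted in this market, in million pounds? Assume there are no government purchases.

35

Rearranging supply gives Qs = P - 13. Without the control the market clears where 491 - 8P = P - 13, i.e. P* = 56 and Q* = 43.
The floor of 57 is above the equilibrium price 56, so it binds.
At P = 57: Qd = 491 - 8·57 = 35 and Qs = 57 - 13 = 44.
The quantity actually transacted is the short side, demand: 35.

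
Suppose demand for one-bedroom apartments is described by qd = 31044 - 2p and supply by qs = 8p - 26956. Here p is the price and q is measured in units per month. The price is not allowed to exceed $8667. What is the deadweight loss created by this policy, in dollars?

Setting quantity demanded equal to quantity supplied, 31044 - 2p = 8p - 26956, gives p* = 5800 and q* = 19444.
The ceiling of 8667 is above the equilibrium price 5800, so it is not binding; the market clears at p* = 5800, q* = 19444.
Since the control does not bind, no trades are prevented and deadweight loss is zero.

0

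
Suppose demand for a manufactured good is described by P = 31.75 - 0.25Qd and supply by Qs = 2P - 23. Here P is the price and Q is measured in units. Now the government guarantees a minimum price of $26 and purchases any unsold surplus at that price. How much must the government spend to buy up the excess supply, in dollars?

156

Rearranging demand gives Qd = 127 - 4P. Equilibrium: 127 - 4P = 2P - 23, so 150 = 6P and P* = 25, Q* = 27.
Because the floor (26) lies above the market-clearing price, it is binding.
At P = 26: Qd = 127 - 4·26 = 23 and Qs = 2·26 - 23 = 29.
Surplus = Qs - Qd = 6.
Government expenditure = surplus × support price = 6 × 26 = 156.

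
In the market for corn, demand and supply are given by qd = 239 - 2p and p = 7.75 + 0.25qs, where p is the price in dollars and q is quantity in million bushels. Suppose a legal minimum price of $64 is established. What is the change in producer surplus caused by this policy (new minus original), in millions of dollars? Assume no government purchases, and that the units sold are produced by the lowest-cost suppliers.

Rearranging supply gives qs = 4p - 31. Without the control the market clears where 239 - 2p = 4p - 31, i.e. p* = 45 and q* = 149.
The floor of 64 is above the equilibrium price 45, so it binds.
At p = 64: qd = 239 - 2·64 = 111 and qs = 4·64 - 31 = 225.
Producer surplus without the control is ½ · (45 - 7.75) · 149 = 2775.125.
With the floor, 111 units are sold at 64. The supply price at q = 111 is 35.5, so PS = ½ · [(64 - 7.75) + (64 - 35.5)] · 111 = 4703.625.
Change in producer surplus = 4703.625 - 2775.125 = 1928.5.

1928.5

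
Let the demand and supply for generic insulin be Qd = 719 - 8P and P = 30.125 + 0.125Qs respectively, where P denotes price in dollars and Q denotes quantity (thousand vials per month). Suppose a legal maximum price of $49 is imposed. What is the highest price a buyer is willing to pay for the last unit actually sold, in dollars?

Rearranging supply gives Qs = 8P - 241. Setting quantity demanded equal to quantity supplied, 719 - 8P = 8P - 241, gives P* = 60 and Q* = 239.
The ceiling of 49 is below the equilibrium price 60, so it binds.
At P = 49: Qd = 719 - 8·49 = 327 and Qs = 8·49 - 241 = 151.
Only 151 units reach the market. On the demand curve, the marginal buyer's willingness to pay at Q = 151 is (719 - 151)/8 = 71.

71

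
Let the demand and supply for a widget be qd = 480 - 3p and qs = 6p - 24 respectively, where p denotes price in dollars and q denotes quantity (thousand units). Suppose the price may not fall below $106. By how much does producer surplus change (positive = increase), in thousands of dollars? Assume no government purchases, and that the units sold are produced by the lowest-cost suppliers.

Without the control the market clears where 480 - 3p = 6p - 24, i.e. p* = 56 and q* = 312.
The floor of 106 is above the equilibrium price 56, so it binds.
At p = 106: qd = 480 - 3·106 = 162 and qs = 6·106 - 24 = 612.
Producer surplus without the control is ½ · (56 - 4) · 312 = 8112.
With the floor, 162 units are sold at 106. The supply price at q = 162 is 31, so PS = ½ · [(106 - 4) + (106 - 31)] · 162 = 14337.
Change in producer surplus = 14337 - 8112 = 6225.

6225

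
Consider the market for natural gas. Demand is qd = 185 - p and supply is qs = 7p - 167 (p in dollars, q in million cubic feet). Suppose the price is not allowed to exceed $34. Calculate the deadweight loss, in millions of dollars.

Setting quantity demanded equal to quantity supplied, 185 - p = 7p - 167, gives p* = 44 and q* = 141.
Because the ceiling (34) lies below the market-clearing price, it is binding.
At p = 34: qd = 185 - 34 = 151 and qs = 7·34 - 167 = 71.
Quantity traded falls to 71. At q = 71 the demand price is 185 - 71 = 114 and the supply price is (167 + 71)/7 = 34.
Deadweight loss = ½ · (114 - 34) · (141 - 71) = ½ · 80 · 70 = 2800.

2800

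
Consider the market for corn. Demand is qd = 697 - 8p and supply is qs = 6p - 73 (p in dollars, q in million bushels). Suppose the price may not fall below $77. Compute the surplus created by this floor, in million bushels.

308

Equilibrium: 697 - 8p = 6p - 73, so 770 = 14p and p* = 55, q* = 257.
Because the floor (77) lies above the market-clearing price, it is binding.
At p = 77: qd = 697 - 8·77 = 81 and qs = 6·77 - 73 = 389.
Surplus = qs - qd = 389 - 81 = 308.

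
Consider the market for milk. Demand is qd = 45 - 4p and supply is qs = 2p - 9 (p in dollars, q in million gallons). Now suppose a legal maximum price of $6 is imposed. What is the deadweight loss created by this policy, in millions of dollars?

13.5

Equilibrium: 45 - 4p = 2p - 9, so 54 = 6p and p* = 9, q* = 9.
The ceiling of 6 is below the equilibrium price 9, so it binds.
At p = 6: qd = 45 - 4·6 = 21 and qs = 2·6 - 9 = 3.
Quantity traded falls to 3. At q = 3 the demand price is (45 - 3)/4 = 10.5 and the supply price is (9 + 3)/2 = 6.
Deadweight loss = ½ · (10.5 - 6) · (9 - 3) = ½ · 4.5 · 6 = 13.5.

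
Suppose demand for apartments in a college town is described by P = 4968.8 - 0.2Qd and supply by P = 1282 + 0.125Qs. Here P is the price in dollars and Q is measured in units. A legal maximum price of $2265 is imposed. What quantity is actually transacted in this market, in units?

7864

Rearranging demand gives Qd = 24844 - 5P; rearranging supply gives Qs = 8P - 10256. In a free market, 24844 - 5P = 8P - 10256 gives the equilibrium P* = 2700, Q* = 11344.
Since 2265 < 2700, the ceiling is binding.
At P = 2265: Qd = 24844 - 5·2265 = 13519 and Qs = 8·2265 - 10256 = 7864.
The quantity actually transacted is the short side, supply: 7864.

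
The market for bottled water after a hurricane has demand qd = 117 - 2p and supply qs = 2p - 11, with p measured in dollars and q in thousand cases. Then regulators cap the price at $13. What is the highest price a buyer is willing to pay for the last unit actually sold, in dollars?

51

Equilibrium: 117 - 2p = 2p - 11, so 128 = 4p and p* = 32, q* = 53.
Since 13 < 32, the ceiling is binding.
At p = 13: qd = 117 - 2·13 = 91 and qs = 2·13 - 11 = 15.
Only 15 units reach the market. On the demand curve, the marginal buyer's willingness to pay at q = 15 is (117 - 15)/2 = 51.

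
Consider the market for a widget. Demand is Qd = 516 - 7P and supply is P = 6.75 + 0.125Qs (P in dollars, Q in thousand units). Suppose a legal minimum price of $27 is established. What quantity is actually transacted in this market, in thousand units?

Rearranging supply gives Qs = 8P - 54. Without the control the market clears where 516 - 7P = 8P - 54, i.e. P* = 38 and Q* = 250.
Since 27 is below P* = 38, the floor does not bind and the free-market outcome prevails.

250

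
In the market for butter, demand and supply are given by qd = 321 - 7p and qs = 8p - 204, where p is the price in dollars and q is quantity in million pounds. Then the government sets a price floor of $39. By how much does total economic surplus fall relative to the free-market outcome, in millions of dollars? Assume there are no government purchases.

Equilibrium: 321 - 7p = 8p - 204, so 525 = 15p and p* = 35, q* = 76.
Because the floor (39) lies above the market-clearing price, it is binding.
At p = 39: qd = 321 - 7·39 = 48 and qs = 8·39 - 204 = 108.
Quantity traded falls to 48. At q = 48 the demand price is (321 - 48)/7 = 39 and the supply price is (204 + 48)/8 = 31.5.
Deadweight loss = ½ · (39 - 31.5) · (76 - 48) = ½ · 7.5 · 28 = 105.

105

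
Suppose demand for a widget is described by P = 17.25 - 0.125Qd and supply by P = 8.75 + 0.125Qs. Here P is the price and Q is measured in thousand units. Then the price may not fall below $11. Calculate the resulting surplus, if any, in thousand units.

Rearranging demand gives Qd = 138 - 8P; rearranging supply gives Qs = 8P - 70. Setting quantity demanded equal to quantity supplied, 138 - 8P = 8P - 70, gives P* = 13 and Q* = 34.
Since 11 is below P* = 13, the floor does not bind and the free-market outcome prevails.
Since the control does not bind, there is no surplus.

0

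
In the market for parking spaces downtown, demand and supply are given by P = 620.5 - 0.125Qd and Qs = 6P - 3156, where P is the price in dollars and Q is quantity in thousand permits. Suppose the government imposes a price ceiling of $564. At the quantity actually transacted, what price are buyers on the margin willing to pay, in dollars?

Rearranging demand gives Qd = 4964 - 8P. Without the control the market clears where 4964 - 8P = 6P - 3156, i.e. P* = 580 and Q* = 324.
Since 564 < 580, the ceiling is binding.
At P = 564: Qd = 4964 - 8·564 = 452 and Qs = 6·564 - 3156 = 228.
Only 228 units reach the market. On the demand curve, the marginal buyer's willingness to pay at Q = 228 is (4964 - 228)/8 = 592.

592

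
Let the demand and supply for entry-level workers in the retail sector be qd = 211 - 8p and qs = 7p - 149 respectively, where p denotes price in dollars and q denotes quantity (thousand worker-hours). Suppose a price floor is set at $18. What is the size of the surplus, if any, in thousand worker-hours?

0

Equilibrium: 211 - 8p = 7p - 149, so 360 = 15p and p* = 24, q* = 19.
The floor of 18 is below the equilibrium price 24, so it is not binding; the market clears at p* = 24, q* = 19.
Since the control does not bind, there is no surplus.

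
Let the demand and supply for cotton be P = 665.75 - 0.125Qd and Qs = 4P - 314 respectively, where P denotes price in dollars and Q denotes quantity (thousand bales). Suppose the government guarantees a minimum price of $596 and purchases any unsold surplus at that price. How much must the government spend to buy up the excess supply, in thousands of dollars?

Rearranging demand gives Qd = 5326 - 8P. Equilibrium: 5326 - 8P = 4P - 314, so 5640 = 12P and P* = 470, Q* = 1566.
The floor of 596 is above the equilibrium price 470, so it binds.
At P = 596: Qd = 5326 - 8·596 = 558 and Qs = 4·596 - 314 = 2070.
Surplus = Qs - Qd = 1512.
Government expenditure = surplus × support price = 1512 × 596 = 901152.

901152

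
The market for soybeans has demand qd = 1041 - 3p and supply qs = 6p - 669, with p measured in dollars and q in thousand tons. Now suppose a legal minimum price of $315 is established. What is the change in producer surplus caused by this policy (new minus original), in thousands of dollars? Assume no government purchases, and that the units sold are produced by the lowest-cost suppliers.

Equilibrium: 1041 - 3p = 6p - 669, so 1710 = 9p and p* = 190, q* = 471.
Because the floor (315) lies above the market-clearing price, it is binding.
At p = 315: qd = 1041 - 3·315 = 96 and qs = 6·315 - 669 = 1221.
Producer surplus without the control is ½ · (190 - 111.5) · 471 = 18486.75.
With the floor, 96 units are sold at 315. The supply price at q = 96 is 127.5, so PS = ½ · [(315 - 111.5) + (315 - 127.5)] · 96 = 18768.
Change in producer surplus = 18768 - 18486.75 = 281.25.

281.25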